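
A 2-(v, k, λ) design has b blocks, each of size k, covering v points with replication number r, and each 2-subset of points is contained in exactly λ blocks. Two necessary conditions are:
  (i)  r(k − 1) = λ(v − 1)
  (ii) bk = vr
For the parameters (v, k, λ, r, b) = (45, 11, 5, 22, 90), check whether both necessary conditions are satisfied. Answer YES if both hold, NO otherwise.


Condition (i): r(k − 1) = 22·10 = 220; λ(v − 1) = 5·44 = 220. Match? YES.
Condition (ii): bk = 90·11 = 990; vr = 45·22 = 990. Match? YES.
Both conditions hold? YES.

YES


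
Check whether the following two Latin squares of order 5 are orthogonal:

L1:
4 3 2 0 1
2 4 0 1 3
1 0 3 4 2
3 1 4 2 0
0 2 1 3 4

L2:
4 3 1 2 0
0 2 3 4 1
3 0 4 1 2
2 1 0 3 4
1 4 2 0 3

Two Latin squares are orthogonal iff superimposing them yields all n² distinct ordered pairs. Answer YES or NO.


Form the n² = 25 superimposed pairs (L1[i][j], L2[i][j]), row by row (rows and columns indexed from 0):
row 0: (4,4) (3,3) (2,1) (0,2) (1,0)
row 1: (2,0) (4,2) (0,3) (1,4) (3,1)
row 2: (1,3) (0,0) (3,4) (4,1) (2,2)
row 3: (3,2) (1,1) (4,0) (2,3) (0,4)
row 4: (0,1) (2,4) (1,2) (3,0) (4,3)
Orthogonality requires all 25 pairs distinct.
Check by first coordinate: for each symbol s of L1, list the L2 entries in the n cells where L1 = s; they must all differ.
  L1 = 0: L2 entries (in reading order) 2, 3, 0, 4, 1 — all 5 distinct ✓
  L1 = 1: L2 entries (in reading order) 0, 4, 3, 1, 2 — all 5 distinct ✓
  L1 = 2: L2 entries (in reading order) 1, 0, 2, 3, 4 — all 5 distinct ✓
  L1 = 3: L2 entries (in reading order) 3, 1, 4, 2, 0 — all 5 distinct ✓
  L1 = 4: L2 entries (in reading order) 4, 2, 1, 0, 3 — all 5 distinct ✓
Every symbol of L1 meets every symbol of L2 exactly once, so all 25 pairs are distinct (25 of 25).
Conclusion: YES.

YES


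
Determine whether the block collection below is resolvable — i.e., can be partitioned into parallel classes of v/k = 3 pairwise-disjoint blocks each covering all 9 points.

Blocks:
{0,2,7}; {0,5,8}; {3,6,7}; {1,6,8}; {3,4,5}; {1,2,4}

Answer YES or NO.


v = 9, block size k = 3, number of blocks = 6.
For resolvability, blocks must partition into parallel classes of size v/k = 3.
Total blocks must therefore be a multiple of 3: 6 = 3·2 + 0 ⇒ divisible ✓.
Greedy packing gives 2 candidate class(es). Each should be a full parallel class (size 3, covers all 9 points).
  Class 1 (3 blocks): {0,2,7}; {1,6,8}; {3,4,5}. Points covered: [0, 1, 2, 3, 4, 5, 6, 7, 8].
  Class 2 (3 blocks): {0,5,8}; {3,6,7}; {1,2,4}. Points covered: [0, 1, 2, 3, 4, 5, 6, 7, 8].
All classes full (size 3)? YES. All classes cover every point? YES.
Resolvable? YES.

YES


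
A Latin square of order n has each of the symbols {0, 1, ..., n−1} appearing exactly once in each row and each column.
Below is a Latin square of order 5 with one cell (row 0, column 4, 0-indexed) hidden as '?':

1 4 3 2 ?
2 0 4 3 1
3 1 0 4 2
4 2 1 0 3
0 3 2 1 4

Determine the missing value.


Row 0 contains symbols [1, 2, 3, 4] — missing [0].
Column 4 contains symbols [1, 2, 3, 4] — missing [0].
The missing symbol must appear in both missing sets; intersection = [0].
Therefore the hidden value is 0.

Missing value = 0.


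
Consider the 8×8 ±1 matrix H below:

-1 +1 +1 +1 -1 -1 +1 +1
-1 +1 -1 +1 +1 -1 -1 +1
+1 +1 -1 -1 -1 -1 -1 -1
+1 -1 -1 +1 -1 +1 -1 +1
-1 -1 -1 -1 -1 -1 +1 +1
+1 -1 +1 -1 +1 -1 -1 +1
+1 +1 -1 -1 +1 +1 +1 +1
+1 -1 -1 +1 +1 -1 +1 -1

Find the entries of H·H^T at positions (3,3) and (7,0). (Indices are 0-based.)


Row 0 of H: [-1, 1, 1, 1, -1, -1, 1, 1].
Row 3 of H: [1, -1, -1, 1, -1, 1, -1, 1].
Row 7 of H: [1, -1, -1, 1, 1, -1, 1, -1].
(H·H^T)[3][3] = Σ_j H[3][j]·H[3][j] = (1)² + (-1)² + (-1)² + (1)² + (-1)² + (1)² + (-1)² + (1)² = 1 + 1 + 1 + 1 + 1 + 1 + 1 + 1 = 8.
(H·H^T)[7][0] = Σ_j H[7][j]·H[0][j] = (1)·(-1) + (-1)·(1) + (-1)·(1) + (1)·(1) + (1)·(-1) + (-1)·(-1) + (1)·(1) + (-1)·(1) = -1 + -1 + -1 + 1 + -1 + 1 + 1 + -1 = -2.
Rows 7 and 0 are not orthogonal (dot product = -2 ≠ 0), so H is not a Hadamard matrix.

(3,3) entry = 8; (7,0) entry = -2.


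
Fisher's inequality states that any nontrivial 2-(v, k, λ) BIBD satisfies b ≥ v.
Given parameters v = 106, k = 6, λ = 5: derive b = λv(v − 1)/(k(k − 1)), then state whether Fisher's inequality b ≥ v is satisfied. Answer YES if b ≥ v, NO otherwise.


b = λv(v − 1)/(k(k − 1)) = 5·106·105/(6·5) = 55650/30 = 1855.
Compare with v = 106: b ≥ v, so Fisher's inequality holds.

YES


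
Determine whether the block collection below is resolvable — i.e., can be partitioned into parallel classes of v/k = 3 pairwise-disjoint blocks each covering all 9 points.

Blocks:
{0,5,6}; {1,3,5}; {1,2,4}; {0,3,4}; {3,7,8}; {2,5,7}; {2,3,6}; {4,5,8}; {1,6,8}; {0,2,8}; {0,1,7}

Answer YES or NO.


v = 9, block size k = 3, number of blocks = 11.
For resolvability, blocks must partition into parallel classes of size v/k = 3.
Total blocks must therefore be a multiple of 3: 11 = 3·3 + 2 ⇒ not divisible ✗.
Resolvable? NO.

NO


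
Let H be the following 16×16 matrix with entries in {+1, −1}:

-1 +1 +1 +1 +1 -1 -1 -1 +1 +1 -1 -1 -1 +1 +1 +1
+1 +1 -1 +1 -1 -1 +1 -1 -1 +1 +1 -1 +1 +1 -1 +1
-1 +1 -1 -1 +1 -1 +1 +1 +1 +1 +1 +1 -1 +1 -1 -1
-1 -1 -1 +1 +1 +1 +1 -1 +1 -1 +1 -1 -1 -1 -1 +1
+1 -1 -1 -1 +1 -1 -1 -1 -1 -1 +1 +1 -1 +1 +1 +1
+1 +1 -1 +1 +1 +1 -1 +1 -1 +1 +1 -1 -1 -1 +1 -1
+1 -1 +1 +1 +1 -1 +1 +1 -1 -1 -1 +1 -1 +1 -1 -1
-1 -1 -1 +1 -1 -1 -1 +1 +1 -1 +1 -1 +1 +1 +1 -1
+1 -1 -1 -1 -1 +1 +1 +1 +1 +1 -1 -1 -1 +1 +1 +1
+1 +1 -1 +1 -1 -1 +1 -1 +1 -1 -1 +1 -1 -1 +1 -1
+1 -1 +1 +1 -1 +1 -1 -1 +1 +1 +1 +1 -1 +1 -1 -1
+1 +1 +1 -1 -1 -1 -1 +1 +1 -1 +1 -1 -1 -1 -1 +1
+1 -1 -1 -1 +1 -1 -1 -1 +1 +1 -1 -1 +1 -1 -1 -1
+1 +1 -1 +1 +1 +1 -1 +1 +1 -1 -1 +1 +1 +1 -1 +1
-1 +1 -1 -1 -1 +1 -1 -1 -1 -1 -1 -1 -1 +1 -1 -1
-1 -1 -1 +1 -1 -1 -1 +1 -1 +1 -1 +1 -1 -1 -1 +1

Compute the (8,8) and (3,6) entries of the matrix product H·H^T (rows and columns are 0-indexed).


Row 3 of H: [-1, -1, -1, 1, 1, 1, 1, -1, 1, -1, 1, -1, -1, -1, -1, 1].
Row 6 of H: [1, -1, 1, 1, 1, -1, 1, 1, -1, -1, -1, 1, -1, 1, -1, -1].
Row 8 of H: [1, -1, -1, -1, -1, 1, 1, 1, 1, 1, -1, -1, -1, 1, 1, 1].
(H·H^T)[8][8] = Σ_j H[8][j]·H[8][j] = (1)² + (-1)² + (-1)² + (-1)² + (-1)² + (1)² + (1)² + (1)² + (1)² + (1)² + (-1)² + (-1)² + (-1)² + (1)² + (1)² + (1)² = 1 + 1 + 1 + 1 + 1 + 1 + 1 + 1 + 1 + 1 + 1 + 1 + 1 + 1 + 1 + 1 = 16.
(H·H^T)[3][6] = Σ_j H[3][j]·H[6][j] = (-1)·(1) + (-1)·(-1) + (-1)·(1) + (1)·(1) + (1)·(1) + (1)·(-1) + (1)·(1) + (-1)·(1) + (1)·(-1) + (-1)·(-1) + (1)·(-1) + (-1)·(1) + (-1)·(-1) + (-1)·(1) + (-1)·(-1) + (1)·(-1) = -1 + 1 + -1 + 1 + 1 + -1 + 1 + -1 + -1 + 1 + -1 + -1 + 1 + -1 + 1 + -1 = -2.
Rows 3 and 6 are not orthogonal (dot product = -2 ≠ 0), so H is not a Hadamard matrix.

(8,8) entry = 16; (3,6) entry = -2.


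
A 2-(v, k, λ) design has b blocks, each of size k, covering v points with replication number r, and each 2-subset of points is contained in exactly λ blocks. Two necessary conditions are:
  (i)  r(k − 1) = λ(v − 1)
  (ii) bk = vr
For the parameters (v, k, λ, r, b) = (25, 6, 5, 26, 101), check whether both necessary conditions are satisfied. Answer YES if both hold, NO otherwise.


Condition (i): r(k − 1) = 26·5 = 130; λ(v − 1) = 5·24 = 120. Match? NO.
Condition (ii): bk = 101·6 = 606; vr = 25·26 = 650. Match? NO.
Both conditions hold? NO.

NO


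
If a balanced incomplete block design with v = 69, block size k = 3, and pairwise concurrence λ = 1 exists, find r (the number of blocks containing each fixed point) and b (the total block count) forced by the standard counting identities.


Any 2-(v, k, λ) BIBD satisfies two necessary conditions:
  (i)  Each point sits in r blocks, and counting incidences through any fixed point gives r(k − 1) = λ(v − 1), so r = λ(v − 1)/(k − 1).
  (ii) Total incidences bk = vr, so b = vr/k.
Step 1: r = λ(v − 1)/(k − 1) = 1·(69 − 1)/(3 − 1) = 1·68/2 = 68/2 = 34.
Step 2: b = vr/k = 69·34/3 = 2346/3 = 782.
Check integrality: r = 34 ∈ Z ✓, b = 782 ∈ Z ✓.
(These identities are necessary conditions: they determine r and b for any design with these parameters, but do not by themselves prove that one exists.)

r = 34, b = 782.


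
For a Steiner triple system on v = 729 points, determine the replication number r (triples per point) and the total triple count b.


An STS(v) is a 2-(v, 3, 1) BIBD: block size k = 3, λ = 1.
Replication: r(k − 1) = λ(v − 1) ⇒ r·2 = 729 − 1 = 728 ⇒ r = 364.
Block count: bk = vr ⇒ b·3 = 729·364 = 265356 ⇒ b = 88452.
(Check via b = v(v − 1)/6 = 729·728/6 = 530712/6 = 88452.)

r = 364, b = 88452.


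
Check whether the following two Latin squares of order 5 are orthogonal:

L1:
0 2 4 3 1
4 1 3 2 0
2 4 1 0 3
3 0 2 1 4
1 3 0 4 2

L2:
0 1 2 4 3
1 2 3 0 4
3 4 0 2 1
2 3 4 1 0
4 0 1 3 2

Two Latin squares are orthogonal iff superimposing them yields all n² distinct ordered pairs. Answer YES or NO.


Form the n² = 25 superimposed pairs (L1[i][j], L2[i][j]), row by row (rows and columns indexed from 0):
row 0: (0,0) (2,1) (4,2) (3,4) (1,3)
row 1: (4,1) (1,2) (3,3) (2,0) (0,4)
row 2: (2,3) (4,4) (1,0) (0,2) (3,1)
row 3: (3,2) (0,3) (2,4) (1,1) (4,0)
row 4: (1,4) (3,0) (0,1) (4,3) (2,2)
Orthogonality requires all 25 pairs distinct.
Check by first coordinate: for each symbol s of L1, list the L2 entries in the n cells where L1 = s; they must all differ.
  L1 = 0: L2 entries (in reading order) 0, 4, 2, 3, 1 — all 5 distinct ✓
  L1 = 1: L2 entries (in reading order) 3, 2, 0, 1, 4 — all 5 distinct ✓
  L1 = 2: L2 entries (in reading order) 1, 0, 3, 4, 2 — all 5 distinct ✓
  L1 = 3: L2 entries (in reading order) 4, 3, 1, 2, 0 — all 5 distinct ✓
  L1 = 4: L2 entries (in reading order) 2, 1, 4, 0, 3 — all 5 distinct ✓
Every symbol of L1 meets every symbol of L2 exactly once, so all 25 pairs are distinct (25 of 25).
Conclusion: YES.

YES


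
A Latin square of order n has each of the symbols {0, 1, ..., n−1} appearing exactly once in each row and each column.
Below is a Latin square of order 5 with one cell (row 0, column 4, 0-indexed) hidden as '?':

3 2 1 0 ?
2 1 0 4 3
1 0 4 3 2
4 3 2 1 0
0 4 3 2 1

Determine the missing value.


Row 0 contains symbols [0, 1, 2, 3] — missing [4].
Column 4 contains symbols [0, 1, 2, 3] — missing [4].
The missing symbol must appear in both missing sets; intersection = [4].
Therefore the hidden value is 4.

Missing value = 4.


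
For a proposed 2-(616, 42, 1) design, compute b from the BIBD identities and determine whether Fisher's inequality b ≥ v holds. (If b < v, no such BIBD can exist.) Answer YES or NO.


r = λ(v − 1)/(k − 1) = 1·615/41 = 15.
b = vr/k = 616·15/42 = 220.
Fisher's inequality: b ≥ v ⇔ 220 ≥ 616? NO.

NO


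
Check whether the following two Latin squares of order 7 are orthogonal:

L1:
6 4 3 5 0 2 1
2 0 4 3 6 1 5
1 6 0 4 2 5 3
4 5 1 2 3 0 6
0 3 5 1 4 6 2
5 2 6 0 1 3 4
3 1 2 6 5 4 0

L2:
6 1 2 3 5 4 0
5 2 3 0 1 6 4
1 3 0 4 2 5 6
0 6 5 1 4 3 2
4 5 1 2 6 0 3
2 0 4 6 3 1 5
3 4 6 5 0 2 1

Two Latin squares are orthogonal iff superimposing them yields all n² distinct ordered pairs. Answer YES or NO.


Form the n² = 49 superimposed pairs (L1[i][j], L2[i][j]), row by row (rows and columns indexed from 0):
row 0: (6,6) (4,1) (3,2) (5,3) (0,5) (2,4) (1,0)
row 1: (2,5) (0,2) (4,3) (3,0) (6,1) (1,6) (5,4)
row 2: (1,1) (6,3) (0,0) (4,4) (2,2) (5,5) (3,6)
row 3: (4,0) (5,6) (1,5) (2,1) (3,4) (0,3) (6,2)
row 4: (0,4) (3,5) (5,1) (1,2) (4,6) (6,0) (2,3)
row 5: (5,2) (2,0) (6,4) (0,6) (1,3) (3,1) (4,5)
row 6: (3,3) (1,4) (2,6) (6,5) (5,0) (4,2) (0,1)
Orthogonality requires all 49 pairs distinct.
Check by first coordinate: for each symbol s of L1, list the L2 entries in the n cells where L1 = s; they must all differ.
  L1 = 0: L2 entries (in reading order) 5, 2, 0, 3, 4, 6, 1 — all 7 distinct ✓
  L1 = 1: L2 entries (in reading order) 0, 6, 1, 5, 2, 3, 4 — all 7 distinct ✓
  L1 = 2: L2 entries (in reading order) 4, 5, 2, 1, 3, 0, 6 — all 7 distinct ✓
  L1 = 3: L2 entries (in reading order) 2, 0, 6, 4, 5, 1, 3 — all 7 distinct ✓
  L1 = 4: L2 entries (in reading order) 1, 3, 4, 0, 6, 5, 2 — all 7 distinct ✓
  L1 = 5: L2 entries (in reading order) 3, 4, 5, 6, 1, 2, 0 — all 7 distinct ✓
  L1 = 6: L2 entries (in reading order) 6, 1, 3, 2, 0, 4, 5 — all 7 distinct ✓
Every symbol of L1 meets every symbol of L2 exactly once, so all 49 pairs are distinct (49 of 49).
Conclusion: YES.

YES


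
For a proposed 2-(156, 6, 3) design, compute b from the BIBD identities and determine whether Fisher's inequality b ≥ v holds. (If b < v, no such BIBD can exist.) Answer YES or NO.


b = λv(v − 1)/(k(k − 1)) = 3·156·155/(6·5) = 72540/30 = 2418.
Compare with v = 156: b ≥ v, so Fisher's inequality holds.

YES


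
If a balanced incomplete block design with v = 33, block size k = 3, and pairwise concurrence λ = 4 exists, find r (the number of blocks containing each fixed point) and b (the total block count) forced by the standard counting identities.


Any 2-(v, k, λ) BIBD satisfies two necessary conditions:
  (i)  Each point sits in r blocks, and counting incidences through any fixed point gives r(k − 1) = λ(v − 1), so r = λ(v − 1)/(k − 1).
  (ii) Total incidences bk = vr, so b = vr/k.
Step 1: r = λ(v − 1)/(k − 1) = 4·(33 − 1)/(3 − 1) = 4·32/2 = 128/2 = 64.
Step 2: b = vr/k = 33·64/3 = 2112/3 = 704.
Check integrality: r = 64 ∈ Z ✓, b = 704 ∈ Z ✓.
(These identities are necessary conditions: they determine r and b for any design with these parameters, but do not by themselves prove that one exists.)

r = 64, b = 704.


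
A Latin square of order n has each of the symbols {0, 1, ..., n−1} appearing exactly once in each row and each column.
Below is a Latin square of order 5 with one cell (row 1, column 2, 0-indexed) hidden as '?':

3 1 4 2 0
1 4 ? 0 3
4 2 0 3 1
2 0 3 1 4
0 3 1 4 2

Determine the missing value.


Row 1 contains symbols [0, 1, 3, 4] — missing [2].
Column 2 contains symbols [0, 1, 3, 4] — missing [2].
The missing symbol must appear in both missing sets; intersection = [2].
Therefore the hidden value is 2.

Missing value = 2.


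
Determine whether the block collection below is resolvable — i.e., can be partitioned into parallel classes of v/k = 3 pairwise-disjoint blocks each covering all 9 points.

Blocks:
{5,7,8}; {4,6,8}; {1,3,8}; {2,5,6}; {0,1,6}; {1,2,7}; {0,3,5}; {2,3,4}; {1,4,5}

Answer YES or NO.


v = 9, block size k = 3, number of blocks = 9.
For resolvability, blocks must partition into parallel classes of size v/k = 3.
Total blocks must therefore be a multiple of 3: 9 = 3·3 + 0 ⇒ divisible ✓.
Consider block {1,3,8}. The only other block(s) in the collection disjoint from it are {2,5,6} — just 1 block(s). Any parallel class containing {1,3,8} would need 2 other blocks each disjoint from it, so no parallel class of size 3 can contain {1,3,8}.
Since every block must belong to some parallel class in a resolution, the collection cannot be partitioned into parallel classes.
Resolvable? NO.

NO


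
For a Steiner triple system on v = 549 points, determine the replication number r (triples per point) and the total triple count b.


An STS(v) is a 2-(v, 3, 1) BIBD: block size k = 3, λ = 1.
Replication: r(k − 1) = λ(v − 1) ⇒ r·2 = 549 − 1 = 548 ⇒ r = 274.
Block count: bk = vr ⇒ b·3 = 549·274 = 150426 ⇒ b = 50142.

r = 274, b = 50142.


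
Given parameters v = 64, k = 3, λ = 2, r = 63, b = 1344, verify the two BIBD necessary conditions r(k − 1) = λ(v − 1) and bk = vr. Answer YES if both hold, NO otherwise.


Condition (i): r(k − 1) = 63·2 = 126; λ(v − 1) = 2·63 = 126. Match? YES.
Condition (ii): bk = 1344·3 = 4032; vr = 64·63 = 4032. Match? YES.
Both conditions hold? YES.

YES


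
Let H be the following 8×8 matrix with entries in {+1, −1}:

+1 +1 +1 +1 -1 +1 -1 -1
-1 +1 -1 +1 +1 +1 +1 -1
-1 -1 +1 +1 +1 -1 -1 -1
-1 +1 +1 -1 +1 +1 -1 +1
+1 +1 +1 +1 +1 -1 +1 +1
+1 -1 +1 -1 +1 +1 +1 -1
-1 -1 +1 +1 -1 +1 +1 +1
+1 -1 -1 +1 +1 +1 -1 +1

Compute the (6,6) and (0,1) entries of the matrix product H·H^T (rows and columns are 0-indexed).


Row 0 of H: [1, 1, 1, 1, -1, 1, -1, -1].
Row 1 of H: [-1, 1, -1, 1, 1, 1, 1, -1].
Row 6 of H: [-1, -1, 1, 1, -1, 1, 1, 1].
(H·H^T)[6][6] = Σ_j H[6][j]·H[6][j] = (-1)² + (-1)² + (1)² + (1)² + (-1)² + (1)² + (1)² + (1)² = 1 + 1 + 1 + 1 + 1 + 1 + 1 + 1 = 8.
(H·H^T)[0][1] = Σ_j H[0][j]·H[1][j] = (1)·(-1) + (1)·(1) + (1)·(-1) + (1)·(1) + (-1)·(1) + (1)·(1) + (-1)·(1) + (-1)·(-1) = -1 + 1 + -1 + 1 + -1 + 1 + -1 + 1 = 0.
So rows 0 and 1 are orthogonal; the diagonal entry equals n = 8.

(6,6) entry = 8; (0,1) entry = 0.


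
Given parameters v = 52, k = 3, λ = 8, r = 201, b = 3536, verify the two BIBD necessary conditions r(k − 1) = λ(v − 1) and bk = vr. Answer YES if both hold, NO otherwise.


Condition (i): r(k − 1) = 201·2 = 402; λ(v − 1) = 8·51 = 408. Match? NO.
Condition (ii): bk = 3536·3 = 10608; vr = 52·201 = 10452. Match? NO.
Both conditions hold? NO.

NO


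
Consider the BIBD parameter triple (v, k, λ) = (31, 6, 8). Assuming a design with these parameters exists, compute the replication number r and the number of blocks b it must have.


Any 2-(v, k, λ) BIBD satisfies two necessary conditions:
  (i)  Each point sits in r blocks, and counting incidences through any fixed point gives r(k − 1) = λ(v − 1), so r = λ(v − 1)/(k − 1).
  (ii) Total incidences bk = vr, so b = vr/k.
Step 1: r = λ(v − 1)/(k − 1) = 8·(31 − 1)/(6 − 1) = 8·30/5 = 240/5 = 48.
Step 2: b = vr/k = 31·48/6 = 1488/6 = 248.
Check integrality: r = 48 ∈ Z ✓, b = 248 ∈ Z ✓.
(These identities are necessary conditions: they determine r and b for any design with these parameters, but do not by themselves prove that one exists.)

r = 48, b = 248.


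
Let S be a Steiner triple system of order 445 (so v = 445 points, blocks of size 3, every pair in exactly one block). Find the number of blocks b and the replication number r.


An STS(v) is a 2-(v, 3, 1) BIBD: block size k = 3, λ = 1.
Replication: r(k − 1) = λ(v − 1) ⇒ r·2 = 445 − 1 = 444 ⇒ r = 222.
Block count: b = v(v − 1)/6 = 445·444/6 = 197580/6 = 32930.
(Check via bk = vr: 32930·3 = 98790 = 445·222 = 98790 ✓.)

r = 222, b = 32930.


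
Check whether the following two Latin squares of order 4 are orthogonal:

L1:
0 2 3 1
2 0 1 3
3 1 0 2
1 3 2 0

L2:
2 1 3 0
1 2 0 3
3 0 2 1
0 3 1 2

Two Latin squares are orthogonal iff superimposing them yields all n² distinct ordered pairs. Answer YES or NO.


Form the n² = 16 superimposed pairs (L1[i][j], L2[i][j]), row by row (rows and columns indexed from 0):
row 0: (0,2) (2,1) (3,3) (1,0)
row 1: (2,1) (0,2) (1,0) (3,3)
row 2: (3,3) (1,0) (0,2) (2,1)
row 3: (1,0) (3,3) (2,1) (0,2)
Orthogonality requires all 16 pairs distinct.
But the pair (2,1) repeats: cell (0,1) has L1 = 2, L2 = 1, and cell (1,0) has L1 = 2, L2 = 1.
A repeated pair means some other pair never occurs (only 4 distinct pairs out of 16), so the squares are not orthogonal.
Conclusion: NO.

NO


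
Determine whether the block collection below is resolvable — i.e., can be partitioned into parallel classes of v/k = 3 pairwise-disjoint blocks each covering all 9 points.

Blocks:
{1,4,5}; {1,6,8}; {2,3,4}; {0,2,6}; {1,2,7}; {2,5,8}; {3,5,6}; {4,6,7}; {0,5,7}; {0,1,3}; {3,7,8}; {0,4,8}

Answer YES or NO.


v = 9, block size k = 3, number of blocks = 12.
For resolvability, blocks must partition into parallel classes of size v/k = 3.
Total blocks must therefore be a multiple of 3: 12 = 3·4 + 0 ⇒ divisible ✓.
Greedy packing gives 4 candidate class(es). Each should be a full parallel class (size 3, covers all 9 points).
  Class 1 (3 blocks): {1,4,5}; {0,2,6}; {3,7,8}. Points covered: [0, 1, 2, 3, 4, 5, 6, 7, 8].
  Class 2 (3 blocks): {1,6,8}; {2,3,4}; {0,5,7}. Points covered: [0, 1, 2, 3, 4, 5, 6, 7, 8].
  Class 3 (3 blocks): {1,2,7}; {3,5,6}; {0,4,8}. Points covered: [0, 1, 2, 3, 4, 5, 6, 7, 8].
  Class 4 (3 blocks): {2,5,8}; {4,6,7}; {0,1,3}. Points covered: [0, 1, 2, 3, 4, 5, 6, 7, 8].
All classes full (size 3)? YES. All classes cover every point? YES.
Resolvable? YES.

YES


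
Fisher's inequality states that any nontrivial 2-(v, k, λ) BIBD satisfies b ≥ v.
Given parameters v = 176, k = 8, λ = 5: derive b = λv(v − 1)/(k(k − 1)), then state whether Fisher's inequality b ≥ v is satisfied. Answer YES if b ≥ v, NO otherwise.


b = λv(v − 1)/(k(k − 1)) = 5·176·175/(8·7) = 154000/56 = 2750.
Compare with v = 176: b ≥ v, so Fisher's inequality holds.

YES


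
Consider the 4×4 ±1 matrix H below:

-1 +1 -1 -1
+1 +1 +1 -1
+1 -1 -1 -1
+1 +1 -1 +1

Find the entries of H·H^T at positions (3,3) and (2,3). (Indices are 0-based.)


Row 2 of H: [1, -1, -1, -1].
Row 3 of H: [1, 1, -1, 1].
(H·H^T)[3][3] = Σ_j H[3][j]·H[3][j] = (1)² + (1)² + (-1)² + (1)² = 1 + 1 + 1 + 1 = 4.
(H·H^T)[2][3] = Σ_j H[2][j]·H[3][j] = (1)·(1) + (-1)·(1) + (-1)·(-1) + (-1)·(1) = 1 + -1 + 1 + -1 = 0.
So rows 2 and 3 are orthogonal; the diagonal entry equals n = 4.

(3,3) entry = 4; (2,3) entry = 0.


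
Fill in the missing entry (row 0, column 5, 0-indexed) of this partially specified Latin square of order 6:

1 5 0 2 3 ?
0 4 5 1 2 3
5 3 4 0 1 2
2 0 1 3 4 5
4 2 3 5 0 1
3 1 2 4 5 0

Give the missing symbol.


Row 0 contains symbols [0, 1, 2, 3, 5] — missing [4].
Column 5 contains symbols [0, 1, 2, 3, 5] — missing [4].
The missing symbol must appear in both missing sets; intersection = [4].
Therefore the hidden value is 4.

Missing value = 4.


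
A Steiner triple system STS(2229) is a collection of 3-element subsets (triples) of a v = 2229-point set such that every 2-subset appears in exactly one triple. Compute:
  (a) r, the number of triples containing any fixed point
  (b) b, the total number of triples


An STS(v) is a 2-(v, 3, 1) BIBD: block size k = 3, λ = 1.
Replication: r(k − 1) = λ(v − 1) ⇒ r·2 = 2229 − 1 = 2228 ⇒ r = 1114.
Block count: bk = vr ⇒ b·3 = 2229·1114 = 2483106 ⇒ b = 827702.
(Check via b = v(v − 1)/6 = 2229·2228/6 = 4966212/6 = 827702.)

r = 1114, b = 827702.


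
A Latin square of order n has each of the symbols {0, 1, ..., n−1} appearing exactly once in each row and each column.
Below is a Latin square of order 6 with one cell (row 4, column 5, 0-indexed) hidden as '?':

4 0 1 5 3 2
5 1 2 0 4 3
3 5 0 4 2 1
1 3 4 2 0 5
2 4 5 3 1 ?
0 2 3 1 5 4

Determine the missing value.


Row 4 contains symbols [1, 2, 3, 4, 5] — missing [0].
Column 5 contains symbols [1, 2, 3, 4, 5] — missing [0].
The missing symbol must appear in both missing sets; intersection = [0].
Therefore the hidden value is 0.

Missing value = 0.


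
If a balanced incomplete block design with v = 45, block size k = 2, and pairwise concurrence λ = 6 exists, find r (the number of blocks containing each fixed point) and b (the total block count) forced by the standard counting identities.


Any 2-(v, k, λ) BIBD satisfies two necessary conditions:
  (i)  Each point sits in r blocks, and counting incidences through any fixed point gives r(k − 1) = λ(v − 1), so r = λ(v − 1)/(k − 1).
  (ii) Total incidences bk = vr, so b = vr/k.
Step 1: r = λ(v − 1)/(k − 1) = 6·(45 − 1)/(2 − 1) = 6·44/1 = 264/1 = 264.
Step 2: b = vr/k = 45·264/2 = 11880/2 = 5940.
Check integrality: r = 264 ∈ Z ✓, b = 5940 ∈ Z ✓.
(These identities are necessary conditions: they determine r and b for any design with these parameters, but do not by themselves prove that one exists.)

r = 264, b = 5940.


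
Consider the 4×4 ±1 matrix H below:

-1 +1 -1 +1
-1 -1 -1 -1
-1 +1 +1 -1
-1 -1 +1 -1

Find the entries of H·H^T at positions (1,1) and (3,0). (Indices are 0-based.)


Row 0 of H: [-1, 1, -1, 1].
Row 1 of H: [-1, -1, -1, -1].
Row 3 of H: [-1, -1, 1, -1].
(H·H^T)[1][1] = Σ_j H[1][j]·H[1][j] = (-1)² + (-1)² + (-1)² + (-1)² = 1 + 1 + 1 + 1 = 4.
(H·H^T)[3][0] = Σ_j H[3][j]·H[0][j] = (-1)·(-1) + (-1)·(1) + (1)·(-1) + (-1)·(1) = 1 + -1 + -1 + -1 = -2.
Rows 3 and 0 are not orthogonal (dot product = -2 ≠ 0), so H is not a Hadamard matrix.

(1,1) entry = 4; (3,0) entry = -2.


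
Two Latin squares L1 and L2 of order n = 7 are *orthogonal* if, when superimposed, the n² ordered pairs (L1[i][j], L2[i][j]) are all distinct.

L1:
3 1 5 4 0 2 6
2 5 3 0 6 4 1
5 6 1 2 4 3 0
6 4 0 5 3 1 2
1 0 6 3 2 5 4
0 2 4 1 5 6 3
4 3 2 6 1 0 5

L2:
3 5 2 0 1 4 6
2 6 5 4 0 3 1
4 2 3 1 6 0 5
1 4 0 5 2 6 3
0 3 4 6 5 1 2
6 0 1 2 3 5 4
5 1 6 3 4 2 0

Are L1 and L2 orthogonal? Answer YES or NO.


Form the n² = 49 superimposed pairs (L1[i][j], L2[i][j]), row by row (rows and columns indexed from 0):
row 0: (3,3) (1,5) (5,2) (4,0) (0,1) (2,4) (6,6)
row 1: (2,2) (5,6) (3,5) (0,4) (6,0) (4,3) (1,1)
row 2: (5,4) (6,2) (1,3) (2,1) (4,6) (3,0) (0,5)
row 3: (6,1) (4,4) (0,0) (5,5) (3,2) (1,6) (2,3)
row 4: (1,0) (0,3) (6,4) (3,6) (2,5) (5,1) (4,2)
row 5: (0,6) (2,0) (4,1) (1,2) (5,3) (6,5) (3,4)
row 6: (4,5) (3,1) (2,6) (6,3) (1,4) (0,2) (5,0)
Orthogonality requires all 49 pairs distinct.
Check by first coordinate: for each symbol s of L1, list the L2 entries in the n cells where L1 = s; they must all differ.
  L1 = 0: L2 entries (in reading order) 1, 4, 5, 0, 3, 6, 2 — all 7 distinct ✓
  L1 = 1: L2 entries (in reading order) 5, 1, 3, 6, 0, 2, 4 — all 7 distinct ✓
  L1 = 2: L2 entries (in reading order) 4, 2, 1, 3, 5, 0, 6 — all 7 distinct ✓
  L1 = 3: L2 entries (in reading order) 3, 5, 0, 2, 6, 4, 1 — all 7 distinct ✓
  L1 = 4: L2 entries (in reading order) 0, 3, 6, 4, 2, 1, 5 — all 7 distinct ✓
  L1 = 5: L2 entries (in reading order) 2, 6, 4, 5, 1, 3, 0 — all 7 distinct ✓
  L1 = 6: L2 entries (in reading order) 6, 0, 2, 1, 4, 5, 3 — all 7 distinct ✓
Every symbol of L1 meets every symbol of L2 exactly once, so all 49 pairs are distinct (49 of 49).
Conclusion: YES.

YES


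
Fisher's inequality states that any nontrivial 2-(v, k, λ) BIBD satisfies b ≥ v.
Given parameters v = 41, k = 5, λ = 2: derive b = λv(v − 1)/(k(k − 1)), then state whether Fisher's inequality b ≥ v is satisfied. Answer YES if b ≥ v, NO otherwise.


r = λ(v − 1)/(k − 1) = 2·40/4 = 20.
b = vr/k = 41·20/5 = 164.
Fisher's inequality: b ≥ v ⇔ 164 ≥ 41? YES.

YES


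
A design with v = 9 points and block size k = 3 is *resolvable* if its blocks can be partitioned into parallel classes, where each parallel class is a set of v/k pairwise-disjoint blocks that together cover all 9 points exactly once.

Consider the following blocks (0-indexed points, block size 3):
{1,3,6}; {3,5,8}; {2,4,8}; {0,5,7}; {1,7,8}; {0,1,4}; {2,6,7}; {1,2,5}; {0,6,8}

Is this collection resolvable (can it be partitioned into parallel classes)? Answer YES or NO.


v = 9, block size k = 3, number of blocks = 9.
For resolvability, blocks must partition into parallel classes of size v/k = 3.
Total blocks must therefore be a multiple of 3: 9 = 3·3 + 0 ⇒ divisible ✓.
Consider block {1,7,8}. It intersects every other block in the collection, so no parallel class of size 3 can contain it.
Since every block must belong to some parallel class in a resolution, the collection cannot be partitioned into parallel classes.
Resolvable? NO.

NO


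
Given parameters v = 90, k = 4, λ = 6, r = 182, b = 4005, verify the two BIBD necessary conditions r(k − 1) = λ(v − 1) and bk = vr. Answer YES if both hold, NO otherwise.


Condition (i): r(k − 1) = 182·3 = 546; λ(v − 1) = 6·89 = 534. Match? NO.
Condition (ii): bk = 4005·4 = 16020; vr = 90·182 = 16380. Match? NO.
Both conditions hold? NO.

NO


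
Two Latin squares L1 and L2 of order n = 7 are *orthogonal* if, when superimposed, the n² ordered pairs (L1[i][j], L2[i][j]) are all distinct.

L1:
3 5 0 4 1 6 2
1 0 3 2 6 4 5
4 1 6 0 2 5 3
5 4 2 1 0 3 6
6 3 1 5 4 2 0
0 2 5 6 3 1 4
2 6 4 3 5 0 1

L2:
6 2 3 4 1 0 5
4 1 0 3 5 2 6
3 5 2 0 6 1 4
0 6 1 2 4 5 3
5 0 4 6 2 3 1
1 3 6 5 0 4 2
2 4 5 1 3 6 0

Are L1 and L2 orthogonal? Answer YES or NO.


Form the n² = 49 superimposed pairs (L1[i][j], L2[i][j]), row by row (rows and columns indexed from 0):
row 0: (3,6) (5,2) (0,3) (4,4) (1,1) (6,0) (2,5)
row 1: (1,4) (0,1) (3,0) (2,3) (6,5) (4,2) (5,6)
row 2: (4,3) (1,5) (6,2) (0,0) (2,6) (5,1) (3,4)
row 3: (5,0) (4,6) (2,1) (1,2) (0,4) (3,5) (6,3)
row 4: (6,5) (3,0) (1,4) (5,6) (4,2) (2,3) (0,1)
row 5: (0,1) (2,3) (5,6) (6,5) (3,0) (1,4) (4,2)
row 6: (2,2) (6,4) (4,5) (3,1) (5,3) (0,6) (1,0)
Orthogonality requires all 49 pairs distinct.
But the pair (6,5) repeats: cell (1,4) has L1 = 6, L2 = 5, and cell (4,0) has L1 = 6, L2 = 5.
A repeated pair means some other pair never occurs (only 35 distinct pairs out of 49), so the squares are not orthogonal.
Conclusion: NO.

NO


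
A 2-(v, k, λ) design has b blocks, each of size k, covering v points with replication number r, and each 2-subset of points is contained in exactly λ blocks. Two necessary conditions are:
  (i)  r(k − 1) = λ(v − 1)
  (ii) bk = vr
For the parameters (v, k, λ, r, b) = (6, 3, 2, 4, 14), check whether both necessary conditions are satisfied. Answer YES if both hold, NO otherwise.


Condition (i): r(k − 1) = 4·2 = 8; λ(v − 1) = 2·5 = 10. Match? NO.
Condition (ii): bk = 14·3 = 42; vr = 6·4 = 24. Match? NO.
Both conditions hold? NO.

NO


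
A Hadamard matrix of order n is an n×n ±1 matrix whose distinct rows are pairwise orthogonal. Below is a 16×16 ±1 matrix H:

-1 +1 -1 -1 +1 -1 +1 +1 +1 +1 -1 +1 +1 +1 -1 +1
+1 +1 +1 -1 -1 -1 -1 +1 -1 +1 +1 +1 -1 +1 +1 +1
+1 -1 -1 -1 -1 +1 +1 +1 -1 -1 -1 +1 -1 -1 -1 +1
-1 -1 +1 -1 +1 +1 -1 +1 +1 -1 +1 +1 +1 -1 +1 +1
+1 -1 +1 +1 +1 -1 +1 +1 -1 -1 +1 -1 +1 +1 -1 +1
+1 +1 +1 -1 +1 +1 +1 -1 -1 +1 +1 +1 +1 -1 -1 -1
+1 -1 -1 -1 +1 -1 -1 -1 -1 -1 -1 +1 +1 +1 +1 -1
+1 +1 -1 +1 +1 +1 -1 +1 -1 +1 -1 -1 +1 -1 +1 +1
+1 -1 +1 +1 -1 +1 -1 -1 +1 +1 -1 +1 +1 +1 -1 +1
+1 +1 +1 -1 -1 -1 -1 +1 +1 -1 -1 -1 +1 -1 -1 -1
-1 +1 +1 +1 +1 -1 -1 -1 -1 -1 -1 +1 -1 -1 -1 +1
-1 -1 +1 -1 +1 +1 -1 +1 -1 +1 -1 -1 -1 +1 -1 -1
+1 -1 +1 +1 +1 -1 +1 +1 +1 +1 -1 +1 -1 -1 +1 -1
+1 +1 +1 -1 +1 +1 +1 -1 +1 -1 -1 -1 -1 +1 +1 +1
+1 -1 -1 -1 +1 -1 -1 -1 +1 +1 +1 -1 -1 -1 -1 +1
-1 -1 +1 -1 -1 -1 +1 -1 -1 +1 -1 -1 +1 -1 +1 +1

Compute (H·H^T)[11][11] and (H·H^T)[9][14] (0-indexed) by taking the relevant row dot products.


Row 9 of H: [1, 1, 1, -1, -1, -1, -1, 1, 1, -1, -1, -1, 1, -1, -1, -1].
Row 11 of H: [-1, -1, 1, -1, 1, 1, -1, 1, -1, 1, -1, -1, -1, 1, -1, -1].
Row 14 of H: [1, -1, -1, -1, 1, -1, -1, -1, 1, 1, 1, -1, -1, -1, -1, 1].
(H·H^T)[11][11] = Σ_j H[11][j]·H[11][j] = (-1)² + (-1)² + (1)² + (-1)² + (1)² + (1)² + (-1)² + (1)² + (-1)² + (1)² + (-1)² + (-1)² + (-1)² + (1)² + (-1)² + (-1)² = 1 + 1 + 1 + 1 + 1 + 1 + 1 + 1 + 1 + 1 + 1 + 1 + 1 + 1 + 1 + 1 = 16.
(H·H^T)[9][14] = Σ_j H[9][j]·H[14][j] = (1)·(1) + (1)·(-1) + (1)·(-1) + (-1)·(-1) + (-1)·(1) + (-1)·(-1) + (-1)·(-1) + (1)·(-1) + (1)·(1) + (-1)·(1) + (-1)·(1) + (-1)·(-1) + (1)·(-1) + (-1)·(-1) + (-1)·(-1) + (-1)·(1) = 1 + -1 + -1 + 1 + -1 + 1 + 1 + -1 + 1 + -1 + -1 + 1 + -1 + 1 + 1 + -1 = 0.
So rows 9 and 14 are orthogonal; the diagonal entry equals n = 16.

(11,11) entry = 16; (9,14) entry = 0.


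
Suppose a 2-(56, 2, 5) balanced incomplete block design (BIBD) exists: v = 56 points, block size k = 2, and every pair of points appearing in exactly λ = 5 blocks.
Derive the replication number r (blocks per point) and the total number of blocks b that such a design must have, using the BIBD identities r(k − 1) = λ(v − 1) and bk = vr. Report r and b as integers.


Any 2-(v, k, λ) BIBD satisfies two necessary conditions:
  (i)  Each point sits in r blocks, and counting incidences through any fixed point gives r(k − 1) = λ(v − 1), so r = λ(v − 1)/(k − 1).
  (ii) Total incidences bk = vr, so b = vr/k.
Step 1: r = λ(v − 1)/(k − 1) = 5·(56 − 1)/(2 − 1) = 5·55/1 = 275/1 = 275.
Step 2: b = vr/k = 56·275/2 = 15400/2 = 7700.
Check integrality: r = 275 ∈ Z ✓, b = 7700 ∈ Z ✓.
(These identities are necessary conditions: they determine r and b for any design with these parameters, but do not by themselves prove that one exists.)

r = 275, b = 7700.


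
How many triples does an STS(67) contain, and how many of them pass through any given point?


An STS(v) is a 2-(v, 3, 1) BIBD: block size k = 3, λ = 1.
Replication: r(k − 1) = λ(v − 1) ⇒ r·2 = 67 − 1 = 66 ⇒ r = 33.
Block count: bk = vr ⇒ b·3 = 67·33 = 2211 ⇒ b = 737.

r = 33, b = 737.


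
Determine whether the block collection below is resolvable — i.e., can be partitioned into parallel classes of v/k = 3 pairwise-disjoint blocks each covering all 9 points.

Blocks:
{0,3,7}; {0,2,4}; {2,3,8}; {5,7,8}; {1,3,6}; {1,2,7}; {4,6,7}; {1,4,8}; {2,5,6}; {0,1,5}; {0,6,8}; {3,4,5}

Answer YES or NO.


v = 9, block size k = 3, number of blocks = 12.
For resolvability, blocks must partition into parallel classes of size v/k = 3.
Total blocks must therefore be a multiple of 3: 12 = 3·4 + 0 ⇒ divisible ✓.
Greedy packing gives 4 candidate class(es). Each should be a full parallel class (size 3, covers all 9 points).
  Class 1 (3 blocks): {0,3,7}; {1,4,8}; {2,5,6}. Points covered: [0, 1, 2, 3, 4, 5, 6, 7, 8].
  Class 2 (3 blocks): {0,2,4}; {5,7,8}; {1,3,6}. Points covered: [0, 1, 2, 3, 4, 5, 6, 7, 8].
  Class 3 (3 blocks): {2,3,8}; {4,6,7}; {0,1,5}. Points covered: [0, 1, 2, 3, 4, 5, 6, 7, 8].
  Class 4 (3 blocks): {1,2,7}; {0,6,8}; {3,4,5}. Points covered: [0, 1, 2, 3, 4, 5, 6, 7, 8].
All classes full (size 3)? YES. All classes cover every point? YES.
Resolvable? YES.

YES


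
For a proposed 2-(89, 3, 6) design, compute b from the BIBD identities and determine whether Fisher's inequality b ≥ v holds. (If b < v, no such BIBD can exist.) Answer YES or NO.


b = λv(v − 1)/(k(k − 1)) = 6·89·88/(3·2) = 46992/6 = 7832.
Compare with v = 89: b ≥ v, so Fisher's inequality holds.

YES


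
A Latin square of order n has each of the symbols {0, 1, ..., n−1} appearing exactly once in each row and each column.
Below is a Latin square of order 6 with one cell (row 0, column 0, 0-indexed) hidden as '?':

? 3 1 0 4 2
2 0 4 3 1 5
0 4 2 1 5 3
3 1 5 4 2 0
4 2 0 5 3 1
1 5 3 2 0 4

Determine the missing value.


Row 0 contains symbols [0, 1, 2, 3, 4] — missing [5].
Column 0 contains symbols [0, 1, 2, 3, 4] — missing [5].
The missing symbol must appear in both missing sets; intersection = [5].
Therefore the hidden value is 5.

Missing value = 5.


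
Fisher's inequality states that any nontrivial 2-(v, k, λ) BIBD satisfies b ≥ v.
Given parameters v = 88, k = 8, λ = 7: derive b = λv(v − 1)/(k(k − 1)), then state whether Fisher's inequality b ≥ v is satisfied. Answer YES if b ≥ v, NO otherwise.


b = λv(v − 1)/(k(k − 1)) = 7·88·87/(8·7) = 53592/56 = 957.
Compare with v = 88: b ≥ v, so Fisher's inequality holds.

YES


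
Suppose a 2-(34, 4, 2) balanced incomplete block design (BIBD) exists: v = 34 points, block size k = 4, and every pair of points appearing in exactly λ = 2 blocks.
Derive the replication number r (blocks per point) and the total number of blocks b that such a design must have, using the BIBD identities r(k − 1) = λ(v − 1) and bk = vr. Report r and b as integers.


Any 2-(v, k, λ) BIBD satisfies two necessary conditions:
  (i)  Each point sits in r blocks, and counting incidences through any fixed point gives r(k − 1) = λ(v − 1), so r = λ(v − 1)/(k − 1).
  (ii) Total incidences bk = vr, so b = vr/k.
Step 1: r = λ(v − 1)/(k − 1) = 2·(34 − 1)/(4 − 1) = 2·33/3 = 66/3 = 22.
Step 2: b = vr/k = 34·22/4 = 748/4 = 187.
Check integrality: r = 22 ∈ Z ✓, b = 187 ∈ Z ✓.
(These identities are necessary conditions: they determine r and b for any design with these parameters, but do not by themselves prove that one exists.)

r = 22, b = 187.


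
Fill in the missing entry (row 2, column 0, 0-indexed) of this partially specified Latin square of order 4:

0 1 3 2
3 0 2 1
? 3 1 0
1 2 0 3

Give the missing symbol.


Row 2 contains symbols [0, 1, 3] — missing [2].
Column 0 contains symbols [0, 1, 3] — missing [2].
The missing symbol must appear in both missing sets; intersection = [2].
Therefore the hidden value is 2.

Missing value = 2.


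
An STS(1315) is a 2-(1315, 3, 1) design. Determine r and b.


An STS(v) is a 2-(v, 3, 1) BIBD: block size k = 3, λ = 1.
Replication: r(k − 1) = λ(v − 1) ⇒ r·2 = 1315 − 1 = 1314 ⇒ r = 657.
Block count: b = v(v − 1)/6 = 1315·1314/6 = 1727910/6 = 287985.
(Check via bk = vr: 287985·3 = 863955 = 1315·657 = 863955 ✓.)

r = 657, b = 287985.


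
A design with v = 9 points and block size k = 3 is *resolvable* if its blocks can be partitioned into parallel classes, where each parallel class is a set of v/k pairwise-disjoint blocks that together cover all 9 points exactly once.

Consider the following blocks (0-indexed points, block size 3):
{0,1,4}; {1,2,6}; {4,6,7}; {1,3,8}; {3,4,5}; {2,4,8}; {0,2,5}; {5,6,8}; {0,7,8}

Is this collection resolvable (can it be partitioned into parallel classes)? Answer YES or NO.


v = 9, block size k = 3, number of blocks = 9.
For resolvability, blocks must partition into parallel classes of size v/k = 3.
Total blocks must therefore be a multiple of 3: 9 = 3·3 + 0 ⇒ divisible ✓.
Consider block {0,1,4}. The only other block(s) in the collection disjoint from it are {5,6,8} — just 1 block(s). Any parallel class containing {0,1,4} would need 2 other blocks each disjoint from it, so no parallel class of size 3 can contain {0,1,4}.
Since every block must belong to some parallel class in a resolution, the collection cannot be partitioned into parallel classes.
Resolvable? NO.

NO


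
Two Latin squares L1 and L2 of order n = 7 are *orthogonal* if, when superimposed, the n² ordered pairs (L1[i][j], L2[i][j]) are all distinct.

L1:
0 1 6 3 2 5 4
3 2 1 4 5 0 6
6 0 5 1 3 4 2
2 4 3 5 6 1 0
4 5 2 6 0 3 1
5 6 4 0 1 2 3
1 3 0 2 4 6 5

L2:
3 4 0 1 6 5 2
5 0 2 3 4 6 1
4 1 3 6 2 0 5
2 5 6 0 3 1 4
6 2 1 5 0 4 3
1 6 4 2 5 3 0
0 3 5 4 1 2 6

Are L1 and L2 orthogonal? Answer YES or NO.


Form the n² = 49 superimposed pairs (L1[i][j], L2[i][j]), row by row (rows and columns indexed from 0):
row 0: (0,3) (1,4) (6,0) (3,1) (2,6) (5,5) (4,2)
row 1: (3,5) (2,0) (1,2) (4,3) (5,4) (0,6) (6,1)
row 2: (6,4) (0,1) (5,3) (1,6) (3,2) (4,0) (2,5)
row 3: (2,2) (4,5) (3,6) (5,0) (6,3) (1,1) (0,4)
row 4: (4,6) (5,2) (2,1) (6,5) (0,0) (3,4) (1,3)
row 5: (5,1) (6,6) (4,4) (0,2) (1,5) (2,3) (3,0)
row 6: (1,0) (3,3) (0,5) (2,4) (4,1) (6,2) (5,6)
Orthogonality requires all 49 pairs distinct.
Check by first coordinate: for each symbol s of L1, list the L2 entries in the n cells where L1 = s; they must all differ.
  L1 = 0: L2 entries (in reading order) 3, 6, 1, 4, 0, 2, 5 — all 7 distinct ✓
  L1 = 1: L2 entries (in reading order) 4, 2, 6, 1, 3, 5, 0 — all 7 distinct ✓
  L1 = 2: L2 entries (in reading order) 6, 0, 5, 2, 1, 3, 4 — all 7 distinct ✓
  L1 = 3: L2 entries (in reading order) 1, 5, 2, 6, 4, 0, 3 — all 7 distinct ✓
  L1 = 4: L2 entries (in reading order) 2, 3, 0, 5, 6, 4, 1 — all 7 distinct ✓
  L1 = 5: L2 entries (in reading order) 5, 4, 3, 0, 2, 1, 6 — all 7 distinct ✓
  L1 = 6: L2 entries (in reading order) 0, 1, 4, 3, 5, 6, 2 — all 7 distinct ✓
Every symbol of L1 meets every symbol of L2 exactly once, so all 49 pairs are distinct (49 of 49).
Conclusion: YES.

YES


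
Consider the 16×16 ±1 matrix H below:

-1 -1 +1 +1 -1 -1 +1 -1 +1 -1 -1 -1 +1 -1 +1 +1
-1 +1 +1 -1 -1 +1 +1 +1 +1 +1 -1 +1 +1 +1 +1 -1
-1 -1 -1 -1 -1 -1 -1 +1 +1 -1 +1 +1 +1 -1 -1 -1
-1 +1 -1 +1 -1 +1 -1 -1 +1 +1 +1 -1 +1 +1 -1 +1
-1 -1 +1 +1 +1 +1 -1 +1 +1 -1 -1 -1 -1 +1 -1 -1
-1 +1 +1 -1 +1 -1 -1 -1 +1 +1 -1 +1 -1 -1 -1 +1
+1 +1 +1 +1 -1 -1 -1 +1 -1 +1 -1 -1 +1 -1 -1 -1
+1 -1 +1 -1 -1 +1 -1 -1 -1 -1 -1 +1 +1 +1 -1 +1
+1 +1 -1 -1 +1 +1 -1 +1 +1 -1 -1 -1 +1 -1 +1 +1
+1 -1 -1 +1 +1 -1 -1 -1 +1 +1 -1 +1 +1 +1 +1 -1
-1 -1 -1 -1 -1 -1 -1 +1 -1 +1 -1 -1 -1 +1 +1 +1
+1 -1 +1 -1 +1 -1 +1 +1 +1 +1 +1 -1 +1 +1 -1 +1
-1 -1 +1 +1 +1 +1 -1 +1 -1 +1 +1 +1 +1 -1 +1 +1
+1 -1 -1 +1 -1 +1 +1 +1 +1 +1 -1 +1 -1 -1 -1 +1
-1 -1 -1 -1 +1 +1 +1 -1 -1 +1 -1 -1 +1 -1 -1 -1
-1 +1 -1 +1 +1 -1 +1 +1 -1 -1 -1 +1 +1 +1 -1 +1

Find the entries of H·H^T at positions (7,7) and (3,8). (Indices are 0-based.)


Row 3 of H: [-1, 1, -1, 1, -1, 1, -1, -1, 1, 1, 1, -1, 1, 1, -1, 1].
Row 7 of H: [1, -1, 1, -1, -1, 1, -1, -1, -1, -1, -1, 1, 1, 1, -1, 1].
Row 8 of H: [1, 1, -1, -1, 1, 1, -1, 1, 1, -1, -1, -1, 1, -1, 1, 1].
(H·H^T)[7][7] = Σ_j H[7][j]·H[7][j] = (1)² + (-1)² + (1)² + (-1)² + (-1)² + (1)² + (-1)² + (-1)² + (-1)² + (-1)² + (-1)² + (1)² + (1)² + (1)² + (-1)² + (1)² = 1 + 1 + 1 + 1 + 1 + 1 + 1 + 1 + 1 + 1 + 1 + 1 + 1 + 1 + 1 + 1 = 16.
(H·H^T)[3][8] = Σ_j H[3][j]·H[8][j] = (-1)·(1) + (1)·(1) + (-1)·(-1) + (1)·(-1) + (-1)·(1) + (1)·(1) + (-1)·(-1) + (-1)·(1) + (1)·(1) + (1)·(-1) + (1)·(-1) + (-1)·(-1) + (1)·(1) + (1)·(-1) + (-1)·(1) + (1)·(1) = -1 + 1 + 1 + -1 + -1 + 1 + 1 + -1 + 1 + -1 + -1 + 1 + 1 + -1 + -1 + 1 = 0.
So rows 3 and 8 are orthogonal; the diagonal entry equals n = 16.

(7,7) entry = 16; (3,8) entry = 0.
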